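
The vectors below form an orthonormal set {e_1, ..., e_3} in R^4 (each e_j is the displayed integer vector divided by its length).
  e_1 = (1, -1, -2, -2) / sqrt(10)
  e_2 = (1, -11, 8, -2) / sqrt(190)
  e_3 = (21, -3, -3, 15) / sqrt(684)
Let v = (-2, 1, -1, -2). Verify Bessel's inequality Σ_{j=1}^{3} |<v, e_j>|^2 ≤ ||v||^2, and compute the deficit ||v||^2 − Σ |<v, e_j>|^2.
Σ |<v, e_j>|^2 = 10; ||v||^2 = 10; deficit = 0

Write each e_j = u_j / sqrt(<u_j, u_j>) where u_j is the displayed integer vector. Then <v, e_j> = <v, u_j> / sqrt(<u_j, u_j>), so |<v, e_j>|^2 = <v, u_j>^2 / <u_j, u_j>.
Coefficients: <v, e_1> = 3/sqrt(10), <v, e_2> = -17/sqrt(190), <v, e_3> = -72/sqrt(684).
Square and sum: Σ |<v, e_j>|^2 = 10.
Compute ||v||^2 = v·v = 10.
Deficit = 10 − 10 = 0 ≥ 0, confirming Bessel's inequality. (The deficit equals ||v − Σ <v,e_j> e_j||^2, the squared distance from v to span{e_j}.)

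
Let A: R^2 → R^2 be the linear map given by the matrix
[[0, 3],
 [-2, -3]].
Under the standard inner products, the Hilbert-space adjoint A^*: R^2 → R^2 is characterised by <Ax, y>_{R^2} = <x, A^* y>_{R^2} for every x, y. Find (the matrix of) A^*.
A^* = A^T =
[[0, -2],
 [3, -3]]

For real matrices with standard dot products, the defining identity <Ax, y> = <x, A^* y> gives (Ax)^T y = x^T (A^*) y, i.e. x^T A^T y = x^T (A^*) y. Since this holds for all x, y, we must have A^* = A^T. Therefore
A^* =
[[0, -2],
 [3, -3]].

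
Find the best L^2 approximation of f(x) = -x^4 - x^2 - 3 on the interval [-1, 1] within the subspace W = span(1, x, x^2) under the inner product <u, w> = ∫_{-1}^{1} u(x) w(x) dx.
g(x) = -13*x^2/7 - 102/35

The best approximation g ∈ W is the orthogonal projection of f onto W. Writing g = a_0 + a_1 x + a_2 x^2, the coefficients solve the normal equations G · a = b where
  G_{ij} = <φ_i, φ_j> and b_i = <f, φ_i>, with φ_0 = 1, φ_1 = x, φ_2 = x^2.
G =
  [2, 0, 2/3]
  [0, 2/3, 0]
  [2/3, 0, 2/5],
b = (-106/15, 0, -94/35).
Solving gives a_0 = -102/35, a_1 = 0, a_2 = -13/7, so
  g(x) = -13*x^2/7 - 102/35.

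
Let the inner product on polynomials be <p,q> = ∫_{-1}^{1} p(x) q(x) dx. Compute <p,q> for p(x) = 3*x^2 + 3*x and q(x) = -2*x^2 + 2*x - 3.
<p,q> = -22/5

Expand the product: p(x)·q(x) = -6*x^4 - 3*x^2 - 9*x.
∫_{-1}^{1} of each monomial x^k gives [2/(k+1) if k even, 0 if k odd]. Integrating term-by-term (or equivalently evaluating the antiderivative F(x) = -6*x^5/5 - x^3 - 9*x^2/2 at the endpoints):
  F(1) − F(−1) = -67/10 − (-23/10) = -22/5.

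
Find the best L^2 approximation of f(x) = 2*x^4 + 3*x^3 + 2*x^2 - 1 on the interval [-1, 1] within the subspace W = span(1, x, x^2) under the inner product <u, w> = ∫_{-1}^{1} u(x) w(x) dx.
g(x) = 26*x^2/7 + 9*x/5 - 41/35

The best approximation g ∈ W is the orthogonal projection of f onto W. Writing g = a_0 + a_1 x + a_2 x^2, the coefficients solve the normal equations G · a = b where
  G_{ij} = <φ_i, φ_j> and b_i = <f, φ_i>, with φ_0 = 1, φ_1 = x, φ_2 = x^2.
G =
  [2, 0, 2/3]
  [0, 2/3, 0]
  [2/3, 0, 2/5],
b = (2/15, 6/5, 74/105).
Solving gives a_0 = -41/35, a_1 = 9/5, a_2 = 26/7, so
  g(x) = 26*x^2/7 + 9*x/5 - 41/35.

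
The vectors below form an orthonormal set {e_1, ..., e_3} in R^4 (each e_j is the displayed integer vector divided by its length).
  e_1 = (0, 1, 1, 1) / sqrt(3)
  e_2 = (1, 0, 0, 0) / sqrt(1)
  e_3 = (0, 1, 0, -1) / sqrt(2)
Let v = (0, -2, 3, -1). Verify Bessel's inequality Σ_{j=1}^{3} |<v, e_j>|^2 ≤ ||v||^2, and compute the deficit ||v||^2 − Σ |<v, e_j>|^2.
Σ |<v, e_j>|^2 = 1/2; ||v||^2 = 14; deficit = 27/2

Write each e_j = u_j / sqrt(<u_j, u_j>) where u_j is the displayed integer vector. Then <v, e_j> = <v, u_j> / sqrt(<u_j, u_j>), so |<v, e_j>|^2 = <v, u_j>^2 / <u_j, u_j>.
Coefficients: <v, e_1> = 0/sqrt(3), <v, e_2> = 0/sqrt(1), <v, e_3> = -1/sqrt(2).
Square and sum: Σ |<v, e_j>|^2 = 1/2.
Compute ||v||^2 = v·v = 14.
Deficit = 14 − 1/2 = 27/2 ≥ 0, confirming Bessel's inequality. (The deficit equals ||v − Σ <v,e_j> e_j||^2, the squared distance from v to span{e_j}.)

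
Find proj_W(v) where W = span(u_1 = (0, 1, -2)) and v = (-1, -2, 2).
proj_W(v) = (0, -6/5, 12/5)

Set up U = [u_1 | ... | u_1] ∈ R^(3×1). The projector onto W = col(U) is P = U (U^T U)^(-1) U^T.
Compute U^T U =
  [5],
and U^T v = (-6).
Solve U^T U · c = U^T v for the coefficients: c = (-6/5). The projection is proj_W(v) = U c.
Check: (v - proj_W(v)) · u_1 = 0  (should be 0).
Result: proj_W(v) = (0, -6/5, 12/5).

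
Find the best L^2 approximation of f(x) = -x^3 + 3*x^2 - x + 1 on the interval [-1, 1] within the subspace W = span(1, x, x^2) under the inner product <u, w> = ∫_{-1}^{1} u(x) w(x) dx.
g(x) = 3*x^2 - 8*x/5 + 1

The best approximation g ∈ W is the orthogonal projection of f onto W. Writing g = a_0 + a_1 x + a_2 x^2, the coefficients solve the normal equations G · a = b where
  G_{ij} = <φ_i, φ_j> and b_i = <f, φ_i>, with φ_0 = 1, φ_1 = x, φ_2 = x^2.
G =
  [2, 0, 2/3]
  [0, 2/3, 0]
  [2/3, 0, 2/5],
b = (4, -16/15, 28/15).
Solving gives a_0 = 1, a_1 = -8/5, a_2 = 3, so
  g(x) = 3*x^2 - 8*x/5 + 1.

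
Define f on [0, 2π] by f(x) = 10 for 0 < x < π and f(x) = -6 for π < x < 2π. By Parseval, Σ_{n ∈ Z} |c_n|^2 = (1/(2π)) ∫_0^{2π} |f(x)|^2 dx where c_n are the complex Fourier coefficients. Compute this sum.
Σ |c_n|^2 = 68

Parseval equates the L^2 energy of f (normalised by 1/(2π)) with the ℓ^2 sum of its Fourier coefficients: (1/(2π)) ∫_0^{2π} |f|^2 = Σ |c_n|^2.
Compute the left side: (1/(2π)) [∫_0^π 10^2 dx + ∫_π^{2π} (-6)^2 dx] = (1/(2π)) · (100π + 36π) = (100 + 36)/2 = 68.
So Σ_{n ∈ Z} |c_n|^2 = 68.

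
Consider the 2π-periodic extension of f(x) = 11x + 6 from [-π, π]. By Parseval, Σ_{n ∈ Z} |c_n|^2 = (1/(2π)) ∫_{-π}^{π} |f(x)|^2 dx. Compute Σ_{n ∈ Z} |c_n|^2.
Σ |c_n|^2 = 121π^2/3 + 36

Expand and integrate term by term over [-π, π]:
  ∫ (11x)^2 dx = 121·(2π^3/3); ∫ 2·11·(6)·x dx = 0 (odd integrand); ∫ 6^2 dx = 36·2π.
So (1/(2π)) ∫_{-π}^{π} (11x + 6)^2 dx = 121π^2/3 + 36 = 121π^2/3 + 36.
Parseval ⇒ Σ |c_n|^2 = 121π^2/3 + 36.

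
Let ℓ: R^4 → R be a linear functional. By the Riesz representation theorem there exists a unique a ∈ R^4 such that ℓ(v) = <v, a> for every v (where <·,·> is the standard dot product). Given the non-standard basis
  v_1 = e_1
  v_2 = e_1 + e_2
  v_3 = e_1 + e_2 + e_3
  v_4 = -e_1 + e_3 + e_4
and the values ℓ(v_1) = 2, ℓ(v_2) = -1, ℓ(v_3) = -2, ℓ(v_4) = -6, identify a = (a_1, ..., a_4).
a = (2, -3, -1, -3)

Write a = (a_1, ..., a_4) in the standard basis. For each basis vector v_i, ℓ(v_i) = <v_i, a> is a linear equation in the a_j's. Collect the n equations into a matrix system V a = ℓ, where row i of V is v_i (expressed in the standard basis). Since V is invertible (lower-triangular with 1s on the diagonal, up to permutation), solve by back-substitution:
  V =
[[1, 0, 0, 0],
 [1, 1, 0, 0],
 [1, 1, 1, 0],
 [-1, 0, 1, 1]]
  V a = (2, -1, -2, -6)
Solving gives a = (2, -3, -1, -3).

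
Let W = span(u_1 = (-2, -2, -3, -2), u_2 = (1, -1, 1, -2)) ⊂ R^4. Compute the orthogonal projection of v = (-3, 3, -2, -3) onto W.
proj_W(v) = (-113/73, -59/73, -156/73, -32/73)

Set up U = [u_1 | ... | u_2] ∈ R^(4×2). The projector onto W = col(U) is P = U (U^T U)^(-1) U^T.
Compute U^T U =
  [21, 1]
  [1, 7],
and U^T v = (12, -2).
Solve U^T U · c = U^T v for the coefficients: c = (43/73, -27/73). The projection is proj_W(v) = U c.
Check: (v - proj_W(v)) · u_1 = 0  (should be 0).
Check: (v - proj_W(v)) · u_2 = 0  (should be 0).
Result: proj_W(v) = (-113/73, -59/73, -156/73, -32/73).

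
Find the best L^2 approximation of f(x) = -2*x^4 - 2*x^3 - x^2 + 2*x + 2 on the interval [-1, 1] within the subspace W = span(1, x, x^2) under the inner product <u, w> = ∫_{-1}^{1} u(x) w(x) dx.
g(x) = -19*x^2/7 + 4*x/5 + 76/35

The best approximation g ∈ W is the orthogonal projection of f onto W. Writing g = a_0 + a_1 x + a_2 x^2, the coefficients solve the normal equations G · a = b where
  G_{ij} = <φ_i, φ_j> and b_i = <f, φ_i>, with φ_0 = 1, φ_1 = x, φ_2 = x^2.
G =
  [2, 0, 2/3]
  [0, 2/3, 0]
  [2/3, 0, 2/5],
b = (38/15, 8/15, 38/105).
Solving gives a_0 = 76/35, a_1 = 4/5, a_2 = -19/7, so
  g(x) = -19*x^2/7 + 4*x/5 + 76/35.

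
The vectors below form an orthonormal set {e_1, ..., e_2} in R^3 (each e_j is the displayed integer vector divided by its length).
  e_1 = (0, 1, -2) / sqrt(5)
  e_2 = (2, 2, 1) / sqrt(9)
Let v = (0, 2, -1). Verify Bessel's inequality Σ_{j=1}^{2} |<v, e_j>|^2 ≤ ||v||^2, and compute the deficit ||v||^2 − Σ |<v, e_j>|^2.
Σ |<v, e_j>|^2 = 21/5; ||v||^2 = 5; deficit = 4/5

Write each e_j = u_j / sqrt(<u_j, u_j>) where u_j is the displayed integer vector. Then <v, e_j> = <v, u_j> / sqrt(<u_j, u_j>), so |<v, e_j>|^2 = <v, u_j>^2 / <u_j, u_j>.
Coefficients: <v, e_1> = 4/sqrt(5), <v, e_2> = 3/sqrt(9).
Square and sum: Σ |<v, e_j>|^2 = 21/5.
Compute ||v||^2 = v·v = 5.
Deficit = 5 − 21/5 = 4/5 ≥ 0, confirming Bessel's inequality. (The deficit equals ||v − Σ <v,e_j> e_j||^2, the squared distance from v to span{e_j}.)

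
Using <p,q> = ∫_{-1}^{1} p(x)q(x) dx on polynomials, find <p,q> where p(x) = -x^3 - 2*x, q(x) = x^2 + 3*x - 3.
<p,q> = -26/5

Expand the product: p(x)·q(x) = -x^5 - 3*x^4 + x^3 - 6*x^2 + 6*x.
∫_{-1}^{1} of each monomial x^k gives [2/(k+1) if k even, 0 if k odd]. Integrating term-by-term (or equivalently evaluating the antiderivative F(x) = -x^6/6 - 3*x^5/5 + x^4/4 - 2*x^3 + 3*x^2 at the endpoints):
  F(1) − F(−1) = 29/60 − (341/60) = -26/5.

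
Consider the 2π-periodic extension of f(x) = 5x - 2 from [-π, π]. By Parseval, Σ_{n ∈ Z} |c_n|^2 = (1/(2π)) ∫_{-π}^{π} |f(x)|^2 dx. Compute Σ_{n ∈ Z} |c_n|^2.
Σ |c_n|^2 = 25π^2/3 + 4

Expand and integrate term by term over [-π, π]:
  ∫ (5x)^2 dx = 25·(2π^3/3); ∫ 2·5·(-2)·x dx = 0 (odd integrand); ∫ (-2)^2 dx = 4·2π.
So (1/(2π)) ∫_{-π}^{π} (5x - 2)^2 dx = 25π^2/3 + 4 = 25π^2/3 + 4.
Parseval ⇒ Σ |c_n|^2 = 25π^2/3 + 4.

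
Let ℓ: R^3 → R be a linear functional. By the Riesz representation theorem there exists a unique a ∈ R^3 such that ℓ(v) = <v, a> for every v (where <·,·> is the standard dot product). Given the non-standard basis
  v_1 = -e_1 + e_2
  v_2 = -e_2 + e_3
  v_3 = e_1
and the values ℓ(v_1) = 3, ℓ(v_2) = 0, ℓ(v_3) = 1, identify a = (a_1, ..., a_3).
a = (1, 4, 4)

Write a = (a_1, ..., a_3) in the standard basis. For each basis vector v_i, ℓ(v_i) = <v_i, a> is a linear equation in the a_j's. Collect the n equations into a matrix system V a = ℓ, where row i of V is v_i (expressed in the standard basis). Since V is invertible (lower-triangular with 1s on the diagonal, up to permutation), solve by back-substitution:
  V =
[[-1, 1, 0],
 [0, -1, 1],
 [1, 0, 0]]
  V a = (3, 0, 1)
Solving gives a = (1, 4, 4).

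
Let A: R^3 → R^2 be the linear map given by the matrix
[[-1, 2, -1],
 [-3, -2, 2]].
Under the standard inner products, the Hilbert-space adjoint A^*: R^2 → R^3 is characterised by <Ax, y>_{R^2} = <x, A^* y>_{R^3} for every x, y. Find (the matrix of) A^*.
A^* = A^T =
[[-1, -3],
 [2, -2],
 [-1, 2]]

For real matrices with standard dot products, the defining identity <Ax, y> = <x, A^* y> gives (Ax)^T y = x^T (A^*) y, i.e. x^T A^T y = x^T (A^*) y. Since this holds for all x, y, we must have A^* = A^T. Therefore
A^* =
[[-1, -3],
 [2, -2],
 [-1, 2]].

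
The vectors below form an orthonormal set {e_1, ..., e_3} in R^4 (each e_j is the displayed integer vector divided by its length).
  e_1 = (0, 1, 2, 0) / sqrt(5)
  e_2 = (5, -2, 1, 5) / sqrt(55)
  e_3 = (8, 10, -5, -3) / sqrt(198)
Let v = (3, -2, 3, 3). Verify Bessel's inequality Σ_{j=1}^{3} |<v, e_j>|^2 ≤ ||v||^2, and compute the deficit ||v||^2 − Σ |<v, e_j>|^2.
Σ |<v, e_j>|^2 = 271/9; ||v||^2 = 31; deficit = 8/9

Write each e_j = u_j / sqrt(<u_j, u_j>) where u_j is the displayed integer vector. Then <v, e_j> = <v, u_j> / sqrt(<u_j, u_j>), so |<v, e_j>|^2 = <v, u_j>^2 / <u_j, u_j>.
Coefficients: <v, e_1> = 4/sqrt(5), <v, e_2> = 37/sqrt(55), <v, e_3> = -20/sqrt(198).
Square and sum: Σ |<v, e_j>|^2 = 271/9.
Compute ||v||^2 = v·v = 31.
Deficit = 31 − 271/9 = 8/9 ≥ 0, confirming Bessel's inequality. (The deficit equals ||v − Σ <v,e_j> e_j||^2, the squared distance from v to span{e_j}.)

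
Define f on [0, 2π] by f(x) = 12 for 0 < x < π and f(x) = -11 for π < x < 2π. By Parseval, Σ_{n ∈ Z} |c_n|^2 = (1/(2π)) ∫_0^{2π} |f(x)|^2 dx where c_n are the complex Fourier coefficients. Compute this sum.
Σ |c_n|^2 = 265/2

Parseval equates the L^2 energy of f (normalised by 1/(2π)) with the ℓ^2 sum of its Fourier coefficients: (1/(2π)) ∫_0^{2π} |f|^2 = Σ |c_n|^2.
Compute the left side: (1/(2π)) [∫_0^π 12^2 dx + ∫_π^{2π} (-11)^2 dx] = (1/(2π)) · (144π + 121π) = (144 + 121)/2 = 265/2.
So Σ_{n ∈ Z} |c_n|^2 = 265/2.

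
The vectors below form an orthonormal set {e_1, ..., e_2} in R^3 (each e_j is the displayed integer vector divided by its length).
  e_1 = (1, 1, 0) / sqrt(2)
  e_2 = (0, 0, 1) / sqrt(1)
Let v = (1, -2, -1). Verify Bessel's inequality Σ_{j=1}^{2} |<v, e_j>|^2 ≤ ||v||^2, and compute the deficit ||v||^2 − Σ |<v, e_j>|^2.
Σ |<v, e_j>|^2 = 3/2; ||v||^2 = 6; deficit = 9/2

Write each e_j = u_j / sqrt(<u_j, u_j>) where u_j is the displayed integer vector. Then <v, e_j> = <v, u_j> / sqrt(<u_j, u_j>), so |<v, e_j>|^2 = <v, u_j>^2 / <u_j, u_j>.
Coefficients: <v, e_1> = -1/sqrt(2), <v, e_2> = -1/sqrt(1).
Square and sum: Σ |<v, e_j>|^2 = 3/2.
Compute ||v||^2 = v·v = 6.
Deficit = 6 − 3/2 = 9/2 ≥ 0, confirming Bessel's inequality. (The deficit equals ||v − Σ <v,e_j> e_j||^2, the squared distance from v to span{e_j}.)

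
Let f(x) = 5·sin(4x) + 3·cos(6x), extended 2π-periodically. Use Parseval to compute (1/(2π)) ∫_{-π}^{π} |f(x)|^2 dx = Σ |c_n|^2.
Σ |c_n|^2 = 17

Expand |f|^2 and use orthogonality of {sin(nx), cos(mx)} on [-π, π]:
  ∫_{-π}^{π} sin(nx)^2 dx = π, ∫ cos(mx)^2 dx = π, and cross terms integrate to 0.
So ∫_{-π}^{π} f(x)^2 dx = 5^2 · π + 3^2 · π = (25 + 9)π.
Divide by 2π: (25 + 9)/2 = 17.
By Parseval, this equals Σ |c_n|^2.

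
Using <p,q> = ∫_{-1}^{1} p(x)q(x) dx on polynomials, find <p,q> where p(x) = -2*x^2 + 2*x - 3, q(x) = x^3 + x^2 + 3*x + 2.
<p,q> = -38/3

Expand the product: p(x)·q(x) = -2*x^5 - 7*x^3 - x^2 - 5*x - 6.
∫_{-1}^{1} of each monomial x^k gives [2/(k+1) if k even, 0 if k odd]. Integrating term-by-term (or equivalently evaluating the antiderivative F(x) = -x^6/3 - 7*x^4/4 - x^3/3 - 5*x^2/2 - 6*x at the endpoints):
  F(1) − F(−1) = -131/12 − (7/4) = -38/3.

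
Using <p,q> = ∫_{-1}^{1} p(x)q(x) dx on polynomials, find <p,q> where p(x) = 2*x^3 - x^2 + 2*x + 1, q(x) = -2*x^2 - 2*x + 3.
<p,q> = -4/5

Expand the product: p(x)·q(x) = -4*x^5 - 2*x^4 + 4*x^3 - 9*x^2 + 4*x + 3.
∫_{-1}^{1} of each monomial x^k gives [2/(k+1) if k even, 0 if k odd]. Integrating term-by-term (or equivalently evaluating the antiderivative F(x) = -2*x^6/3 - 2*x^5/5 + x^4 - 3*x^3 + 2*x^2 + 3*x at the endpoints):
  F(1) − F(−1) = 29/15 − (41/15) = -4/5.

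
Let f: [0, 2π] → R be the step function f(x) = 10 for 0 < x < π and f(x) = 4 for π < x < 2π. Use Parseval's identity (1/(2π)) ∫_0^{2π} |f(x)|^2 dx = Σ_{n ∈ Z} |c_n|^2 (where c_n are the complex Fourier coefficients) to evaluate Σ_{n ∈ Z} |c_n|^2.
Σ |c_n|^2 = 58

Parseval equates the L^2 energy of f (normalised by 1/(2π)) with the ℓ^2 sum of its Fourier coefficients: (1/(2π)) ∫_0^{2π} |f|^2 = Σ |c_n|^2.
Compute the left side: (1/(2π)) [∫_0^π 10^2 dx + ∫_π^{2π} 4^2 dx] = (1/(2π)) · (100π + 16π) = (100 + 16)/2 = 58.
So Σ_{n ∈ Z} |c_n|^2 = 58.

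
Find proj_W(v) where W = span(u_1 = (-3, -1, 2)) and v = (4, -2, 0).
proj_W(v) = (15/7, 5/7, -10/7)

Set up U = [u_1 | ... | u_1] ∈ R^(3×1). The projector onto W = col(U) is P = U (U^T U)^(-1) U^T.
Compute U^T U =
  [14],
and U^T v = (-10).
Solve U^T U · c = U^T v for the coefficients: c = (-5/7). The projection is proj_W(v) = U c.
Check: (v - proj_W(v)) · u_1 = 0  (should be 0).
Result: proj_W(v) = (15/7, 5/7, -10/7).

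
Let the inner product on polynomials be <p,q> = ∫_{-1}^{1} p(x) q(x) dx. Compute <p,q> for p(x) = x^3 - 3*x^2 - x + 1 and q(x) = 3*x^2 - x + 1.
<p,q> = -4/3

Expand the product: p(x)·q(x) = 3*x^5 - 10*x^4 + x^3 + x^2 - 2*x + 1.
∫_{-1}^{1} of each monomial x^k gives [2/(k+1) if k even, 0 if k odd]. Integrating term-by-term (or equivalently evaluating the antiderivative F(x) = x^6/2 - 2*x^5 + x^4/4 + x^3/3 - x^2 + x at the endpoints):
  F(1) − F(−1) = -11/12 − (5/12) = -4/3.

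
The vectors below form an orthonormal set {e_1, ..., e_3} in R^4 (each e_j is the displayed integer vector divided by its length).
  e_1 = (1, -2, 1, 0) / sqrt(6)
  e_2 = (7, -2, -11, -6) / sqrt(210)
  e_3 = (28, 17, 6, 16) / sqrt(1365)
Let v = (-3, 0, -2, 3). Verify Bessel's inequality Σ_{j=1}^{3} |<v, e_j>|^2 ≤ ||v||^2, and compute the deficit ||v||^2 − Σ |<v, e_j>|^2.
Σ |<v, e_j>|^2 = 94/13; ||v||^2 = 22; deficit = 192/13

Write each e_j = u_j / sqrt(<u_j, u_j>) where u_j is the displayed integer vector. Then <v, e_j> = <v, u_j> / sqrt(<u_j, u_j>), so |<v, e_j>|^2 = <v, u_j>^2 / <u_j, u_j>.
Coefficients: <v, e_1> = -5/sqrt(6), <v, e_2> = -17/sqrt(210), <v, e_3> = -48/sqrt(1365).
Square and sum: Σ |<v, e_j>|^2 = 94/13.
Compute ||v||^2 = v·v = 22.
Deficit = 22 − 94/13 = 192/13 ≥ 0, confirming Bessel's inequality. (The deficit equals ||v − Σ <v,e_j> e_j||^2, the squared distance from v to span{e_j}.)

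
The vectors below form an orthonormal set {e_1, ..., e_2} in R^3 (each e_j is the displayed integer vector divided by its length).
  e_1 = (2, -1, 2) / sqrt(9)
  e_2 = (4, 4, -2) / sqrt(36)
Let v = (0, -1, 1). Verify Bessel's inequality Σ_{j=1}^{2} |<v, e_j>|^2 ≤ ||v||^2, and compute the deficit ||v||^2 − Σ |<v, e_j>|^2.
Σ |<v, e_j>|^2 = 2; ||v||^2 = 2; deficit = 0

Write each e_j = u_j / sqrt(<u_j, u_j>) where u_j is the displayed integer vector. Then <v, e_j> = <v, u_j> / sqrt(<u_j, u_j>), so |<v, e_j>|^2 = <v, u_j>^2 / <u_j, u_j>.
Coefficients: <v, e_1> = 3/sqrt(9), <v, e_2> = -6/sqrt(36).
Square and sum: Σ |<v, e_j>|^2 = 2.
Compute ||v||^2 = v·v = 2.
Deficit = 2 − 2 = 0 ≥ 0, confirming Bessel's inequality. (The deficit equals ||v − Σ <v,e_j> e_j||^2, the squared distance from v to span{e_j}.)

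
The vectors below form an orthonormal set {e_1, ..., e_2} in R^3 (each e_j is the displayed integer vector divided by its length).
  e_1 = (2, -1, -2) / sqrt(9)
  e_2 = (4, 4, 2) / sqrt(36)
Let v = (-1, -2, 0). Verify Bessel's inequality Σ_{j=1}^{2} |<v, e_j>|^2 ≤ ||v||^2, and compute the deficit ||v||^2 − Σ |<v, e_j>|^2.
Σ |<v, e_j>|^2 = 4; ||v||^2 = 5; deficit = 1

Write each e_j = u_j / sqrt(<u_j, u_j>) where u_j is the displayed integer vector. Then <v, e_j> = <v, u_j> / sqrt(<u_j, u_j>), so |<v, e_j>|^2 = <v, u_j>^2 / <u_j, u_j>.
Coefficients: <v, e_1> = 0/sqrt(9), <v, e_2> = -12/sqrt(36).
Square and sum: Σ |<v, e_j>|^2 = 4.
Compute ||v||^2 = v·v = 5.
Deficit = 5 − 4 = 1 ≥ 0, confirming Bessel's inequality. (The deficit equals ||v − Σ <v,e_j> e_j||^2, the squared distance from v to span{e_j}.)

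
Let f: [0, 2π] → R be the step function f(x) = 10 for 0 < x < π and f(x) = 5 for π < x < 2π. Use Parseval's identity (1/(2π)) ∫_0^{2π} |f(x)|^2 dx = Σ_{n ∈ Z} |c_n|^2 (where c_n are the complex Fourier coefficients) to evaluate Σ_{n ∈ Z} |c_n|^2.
Σ |c_n|^2 = 125/2

Parseval equates the L^2 energy of f (normalised by 1/(2π)) with the ℓ^2 sum of its Fourier coefficients: (1/(2π)) ∫_0^{2π} |f|^2 = Σ |c_n|^2.
Compute the left side: (1/(2π)) [∫_0^π 10^2 dx + ∫_π^{2π} 5^2 dx] = (1/(2π)) · (100π + 25π) = (100 + 25)/2 = 125/2.
So Σ_{n ∈ Z} |c_n|^2 = 125/2.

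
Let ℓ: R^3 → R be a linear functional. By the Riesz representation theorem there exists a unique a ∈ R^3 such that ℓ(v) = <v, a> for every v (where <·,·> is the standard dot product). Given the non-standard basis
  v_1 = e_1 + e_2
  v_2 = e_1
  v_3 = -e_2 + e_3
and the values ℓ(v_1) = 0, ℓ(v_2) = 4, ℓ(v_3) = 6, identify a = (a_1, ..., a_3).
a = (4, -4, 2)

Write a = (a_1, ..., a_3) in the standard basis. For each basis vector v_i, ℓ(v_i) = <v_i, a> is a linear equation in the a_j's. Collect the n equations into a matrix system V a = ℓ, where row i of V is v_i (expressed in the standard basis). Since V is invertible (lower-triangular with 1s on the diagonal, up to permutation), solve by back-substitution:
  V =
[[1, 1, 0],
 [1, 0, 0],
 [0, -1, 1]]
  V a = (0, 4, 6)
Solving gives a = (4, -4, 2).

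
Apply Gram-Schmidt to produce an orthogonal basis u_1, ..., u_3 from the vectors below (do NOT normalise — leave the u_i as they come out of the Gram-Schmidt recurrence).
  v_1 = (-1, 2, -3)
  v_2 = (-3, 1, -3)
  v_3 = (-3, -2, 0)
Orthogonal basis:
  u_1 = (-1, 2, -3)
  u_2 = (-2, -1, 0)
  u_3 = (9/70, -9/35, -3/14)

Apply the Gram-Schmidt recurrence
  u_1 = v_1
  u_i = v_i − Σ_{j<i} ((v_i · u_j) / (u_j · u_j)) · u_j.

Step by step this gives:
  u_1 = (-1, 2, -3)
  u_2 = (-2, -1, 0)
  u_3 = (9/70, -9/35, -3/14)

Orthogonality check:
  u_2 · u_1 = 0 (should be 0)
  u_3 · u_1 = 0 (should be 0)
  u_3 · u_2 = 0 (should be 0)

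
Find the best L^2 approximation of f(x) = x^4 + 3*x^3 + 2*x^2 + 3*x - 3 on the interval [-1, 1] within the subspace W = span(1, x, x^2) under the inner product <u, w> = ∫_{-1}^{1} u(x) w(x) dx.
g(x) = 20*x^2/7 + 24*x/5 - 108/35

The best approximation g ∈ W is the orthogonal projection of f onto W. Writing g = a_0 + a_1 x + a_2 x^2, the coefficients solve the normal equations G · a = b where
  G_{ij} = <φ_i, φ_j> and b_i = <f, φ_i>, with φ_0 = 1, φ_1 = x, φ_2 = x^2.
G =
  [2, 0, 2/3]
  [0, 2/3, 0]
  [2/3, 0, 2/5],
b = (-64/15, 16/5, -32/35).
Solving gives a_0 = -108/35, a_1 = 24/5, a_2 = 20/7, so
  g(x) = 20*x^2/7 + 24*x/5 - 108/35.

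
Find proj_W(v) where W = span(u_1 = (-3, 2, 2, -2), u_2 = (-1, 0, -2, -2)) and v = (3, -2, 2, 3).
proj_W(v) = (43/15, -16/15, 22/15, 18/5)

Set up U = [u_1 | ... | u_2] ∈ R^(4×2). The projector onto W = col(U) is P = U (U^T U)^(-1) U^T.
Compute U^T U =
  [21, 3]
  [3, 9],
and U^T v = (-15, -13).
Solve U^T U · c = U^T v for the coefficients: c = (-8/15, -19/15). The projection is proj_W(v) = U c.
Check: (v - proj_W(v)) · u_1 = 0  (should be 0).
Check: (v - proj_W(v)) · u_2 = 0  (should be 0).
Result: proj_W(v) = (43/15, -16/15, 22/15, 18/5).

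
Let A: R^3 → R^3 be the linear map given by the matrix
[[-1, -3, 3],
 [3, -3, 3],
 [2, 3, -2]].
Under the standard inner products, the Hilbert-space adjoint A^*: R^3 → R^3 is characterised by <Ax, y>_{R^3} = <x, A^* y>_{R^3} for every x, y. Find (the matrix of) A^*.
A^* = A^T =
[[-1, 3, 2],
 [-3, -3, 3],
 [3, 3, -2]]

For real matrices with standard dot products, the defining identity <Ax, y> = <x, A^* y> gives (Ax)^T y = x^T (A^*) y, i.e. x^T A^T y = x^T (A^*) y. Since this holds for all x, y, we must have A^* = A^T. Therefore
A^* =
[[-1, 3, 2],
 [-3, -3, 3],
 [3, 3, -2]].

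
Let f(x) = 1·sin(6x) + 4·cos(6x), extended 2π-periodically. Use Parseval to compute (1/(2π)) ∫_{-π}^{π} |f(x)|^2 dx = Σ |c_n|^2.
Σ |c_n|^2 = 17/2

Expand |f|^2 and use orthogonality of {sin(nx), cos(mx)} on [-π, π]:
  ∫_{-π}^{π} sin(nx)^2 dx = π, ∫ cos(mx)^2 dx = π, and cross terms integrate to 0.
So ∫_{-π}^{π} f(x)^2 dx = 1^2 · π + 4^2 · π = (1 + 16)π.
Divide by 2π: (1 + 16)/2 = 17/2.
By Parseval, this equals Σ |c_n|^2.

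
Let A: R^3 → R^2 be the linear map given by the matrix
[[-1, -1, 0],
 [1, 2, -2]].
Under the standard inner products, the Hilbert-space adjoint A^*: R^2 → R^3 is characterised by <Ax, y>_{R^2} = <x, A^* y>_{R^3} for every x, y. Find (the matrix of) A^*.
A^* = A^T =
[[-1, 1],
 [-1, 2],
 [0, -2]]

For real matrices with standard dot products, the defining identity <Ax, y> = <x, A^* y> gives (Ax)^T y = x^T (A^*) y, i.e. x^T A^T y = x^T (A^*) y. Since this holds for all x, y, we must have A^* = A^T. Therefore
A^* =
[[-1, 1],
 [-1, 2],
 [0, -2]].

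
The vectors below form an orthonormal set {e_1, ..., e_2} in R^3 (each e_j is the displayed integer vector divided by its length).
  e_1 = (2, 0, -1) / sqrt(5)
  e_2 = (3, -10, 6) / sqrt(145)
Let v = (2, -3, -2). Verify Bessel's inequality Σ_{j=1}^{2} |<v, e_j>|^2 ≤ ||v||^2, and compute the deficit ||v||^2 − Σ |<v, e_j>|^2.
Σ |<v, e_j>|^2 = 324/29; ||v||^2 = 17; deficit = 169/29

Write each e_j = u_j / sqrt(<u_j, u_j>) where u_j is the displayed integer vector. Then <v, e_j> = <v, u_j> / sqrt(<u_j, u_j>), so |<v, e_j>|^2 = <v, u_j>^2 / <u_j, u_j>.
Coefficients: <v, e_1> = 6/sqrt(5), <v, e_2> = 24/sqrt(145).
Square and sum: Σ |<v, e_j>|^2 = 324/29.
Compute ||v||^2 = v·v = 17.
Deficit = 17 − 324/29 = 169/29 ≥ 0, confirming Bessel's inequality. (The deficit equals ||v − Σ <v,e_j> e_j||^2, the squared distance from v to span{e_j}.)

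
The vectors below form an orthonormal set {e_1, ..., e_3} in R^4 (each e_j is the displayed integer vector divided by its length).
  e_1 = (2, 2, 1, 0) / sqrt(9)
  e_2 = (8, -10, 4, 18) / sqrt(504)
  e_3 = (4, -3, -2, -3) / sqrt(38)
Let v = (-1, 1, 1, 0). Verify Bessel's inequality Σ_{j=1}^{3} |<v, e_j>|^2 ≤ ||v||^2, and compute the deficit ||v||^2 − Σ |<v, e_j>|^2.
Σ |<v, e_j>|^2 = 50/19; ||v||^2 = 3; deficit = 7/19

Write each e_j = u_j / sqrt(<u_j, u_j>) where u_j is the displayed integer vector. Then <v, e_j> = <v, u_j> / sqrt(<u_j, u_j>), so |<v, e_j>|^2 = <v, u_j>^2 / <u_j, u_j>.
Coefficients: <v, e_1> = 1/sqrt(9), <v, e_2> = -14/sqrt(504), <v, e_3> = -9/sqrt(38).
Square and sum: Σ |<v, e_j>|^2 = 50/19.
Compute ||v||^2 = v·v = 3.
Deficit = 3 − 50/19 = 7/19 ≥ 0, confirming Bessel's inequality. (The deficit equals ||v − Σ <v,e_j> e_j||^2, the squared distance from v to span{e_j}.)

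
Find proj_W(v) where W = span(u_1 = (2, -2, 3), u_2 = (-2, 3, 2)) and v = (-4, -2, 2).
proj_W(v) = (-8/21, 214/273, 394/273)

Set up U = [u_1 | ... | u_2] ∈ R^(3×2). The projector onto W = col(U) is P = U (U^T U)^(-1) U^T.
Compute U^T U =
  [17, -4]
  [-4, 17],
and U^T v = (2, 6).
Solve U^T U · c = U^T v for the coefficients: c = (58/273, 110/273). The projection is proj_W(v) = U c.
Check: (v - proj_W(v)) · u_1 = 0  (should be 0).
Check: (v - proj_W(v)) · u_2 = 0  (should be 0).
Result: proj_W(v) = (-8/21, 214/273, 394/273).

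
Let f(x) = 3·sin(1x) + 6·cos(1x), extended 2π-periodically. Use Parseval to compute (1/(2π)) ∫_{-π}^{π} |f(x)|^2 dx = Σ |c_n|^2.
Σ |c_n|^2 = 45/2

Expand |f|^2 and use orthogonality of {sin(nx), cos(mx)} on [-π, π]:
  ∫_{-π}^{π} sin(nx)^2 dx = π, ∫ cos(mx)^2 dx = π, and cross terms integrate to 0.
So ∫_{-π}^{π} f(x)^2 dx = 3^2 · π + 6^2 · π = (9 + 36)π.
Divide by 2π: (9 + 36)/2 = 45/2.
By Parseval, this equals Σ |c_n|^2.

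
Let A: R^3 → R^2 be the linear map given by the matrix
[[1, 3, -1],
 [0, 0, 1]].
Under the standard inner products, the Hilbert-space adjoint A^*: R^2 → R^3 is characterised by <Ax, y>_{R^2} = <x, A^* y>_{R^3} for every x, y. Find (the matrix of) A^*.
A^* = A^T =
[[1, 0],
 [3, 0],
 [-1, 1]]

For real matrices with standard dot products, the defining identity <Ax, y> = <x, A^* y> gives (Ax)^T y = x^T (A^*) y, i.e. x^T A^T y = x^T (A^*) y. Since this holds for all x, y, we must have A^* = A^T. Therefore
A^* =
[[1, 0],
 [3, 0],
 [-1, 1]].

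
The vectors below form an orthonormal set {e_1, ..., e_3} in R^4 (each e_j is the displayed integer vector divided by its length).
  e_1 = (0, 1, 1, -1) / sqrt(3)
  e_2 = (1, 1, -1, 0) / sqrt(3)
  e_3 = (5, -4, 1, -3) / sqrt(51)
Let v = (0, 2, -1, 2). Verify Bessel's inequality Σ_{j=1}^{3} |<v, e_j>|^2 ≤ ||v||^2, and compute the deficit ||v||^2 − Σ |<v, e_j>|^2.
Σ |<v, e_j>|^2 = 395/51; ||v||^2 = 9; deficit = 64/51

Write each e_j = u_j / sqrt(<u_j, u_j>) where u_j is the displayed integer vector. Then <v, e_j> = <v, u_j> / sqrt(<u_j, u_j>), so |<v, e_j>|^2 = <v, u_j>^2 / <u_j, u_j>.
Coefficients: <v, e_1> = -1/sqrt(3), <v, e_2> = 3/sqrt(3), <v, e_3> = -15/sqrt(51).
Square and sum: Σ |<v, e_j>|^2 = 395/51.
Compute ||v||^2 = v·v = 9.
Deficit = 9 − 395/51 = 64/51 ≥ 0, confirming Bessel's inequality. (The deficit equals ||v − Σ <v,e_j> e_j||^2, the squared distance from v to span{e_j}.)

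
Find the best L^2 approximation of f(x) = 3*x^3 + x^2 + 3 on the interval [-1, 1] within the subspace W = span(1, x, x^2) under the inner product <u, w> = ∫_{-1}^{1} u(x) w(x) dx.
g(x) = x^2 + 9*x/5 + 3

The best approximation g ∈ W is the orthogonal projection of f onto W. Writing g = a_0 + a_1 x + a_2 x^2, the coefficients solve the normal equations G · a = b where
  G_{ij} = <φ_i, φ_j> and b_i = <f, φ_i>, with φ_0 = 1, φ_1 = x, φ_2 = x^2.
G =
  [2, 0, 2/3]
  [0, 2/3, 0]
  [2/3, 0, 2/5],
b = (20/3, 6/5, 12/5).
Solving gives a_0 = 3, a_1 = 9/5, a_2 = 1, so
  g(x) = x^2 + 9*x/5 + 3.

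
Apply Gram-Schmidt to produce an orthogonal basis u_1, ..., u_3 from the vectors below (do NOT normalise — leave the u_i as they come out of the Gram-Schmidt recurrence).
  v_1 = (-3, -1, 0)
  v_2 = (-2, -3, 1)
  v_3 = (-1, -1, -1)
Orthogonal basis:
  u_1 = (-3, -1, 0)
  u_2 = (7/10, -21/10, 1)
  u_3 = (9/59, -27/59, -63/59)

Apply the Gram-Schmidt recurrence
  u_1 = v_1
  u_i = v_i − Σ_{j<i} ((v_i · u_j) / (u_j · u_j)) · u_j.

Step by step this gives:
  u_1 = (-3, -1, 0)
  u_2 = (7/10, -21/10, 1)
  u_3 = (9/59, -27/59, -63/59)

Orthogonality check:
  u_2 · u_1 = 0 (should be 0)
  u_3 · u_1 = 0 (should be 0)
  u_3 · u_2 = 0 (should be 0)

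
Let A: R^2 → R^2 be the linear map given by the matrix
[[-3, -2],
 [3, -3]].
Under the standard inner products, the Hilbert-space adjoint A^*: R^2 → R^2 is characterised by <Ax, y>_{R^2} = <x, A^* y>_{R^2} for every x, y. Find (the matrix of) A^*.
A^* = A^T =
[[-3, 3],
 [-2, -3]]

For real matrices with standard dot products, the defining identity <Ax, y> = <x, A^* y> gives (Ax)^T y = x^T (A^*) y, i.e. x^T A^T y = x^T (A^*) y. Since this holds for all x, y, we must have A^* = A^T. Therefore
A^* =
[[-3, 3],
 [-2, -3]].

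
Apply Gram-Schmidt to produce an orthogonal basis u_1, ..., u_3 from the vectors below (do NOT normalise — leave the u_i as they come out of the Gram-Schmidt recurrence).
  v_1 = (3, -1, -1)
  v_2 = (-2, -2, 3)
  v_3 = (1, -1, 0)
Orthogonal basis:
  u_1 = (3, -1, -1)
  u_2 = (-1/11, -29/11, 26/11)
  u_3 = (-5/69, -7/69, -8/69)

Apply the Gram-Schmidt recurrence
  u_1 = v_1
  u_i = v_i − Σ_{j<i} ((v_i · u_j) / (u_j · u_j)) · u_j.

Step by step this gives:
  u_1 = (3, -1, -1)
  u_2 = (-1/11, -29/11, 26/11)
  u_3 = (-5/69, -7/69, -8/69)

Orthogonality check:
  u_2 · u_1 = 0 (should be 0)
  u_3 · u_1 = 0 (should be 0)
  u_3 · u_2 = 0 (should be 0)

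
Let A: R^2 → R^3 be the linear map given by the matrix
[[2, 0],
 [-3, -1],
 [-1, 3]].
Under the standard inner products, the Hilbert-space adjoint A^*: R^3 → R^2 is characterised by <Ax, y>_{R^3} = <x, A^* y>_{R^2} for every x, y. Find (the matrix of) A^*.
A^* = A^T =
[[2, -3, -1],
 [0, -1, 3]]

For real matrices with standard dot products, the defining identity <Ax, y> = <x, A^* y> gives (Ax)^T y = x^T (A^*) y, i.e. x^T A^T y = x^T (A^*) y. Since this holds for all x, y, we must have A^* = A^T. Therefore
A^* =
[[2, -3, -1],
 [0, -1, 3]].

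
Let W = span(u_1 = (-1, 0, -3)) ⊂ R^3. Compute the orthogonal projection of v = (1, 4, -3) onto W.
proj_W(v) = (-4/5, 0, -12/5)

Set up U = [u_1 | ... | u_1] ∈ R^(3×1). The projector onto W = col(U) is P = U (U^T U)^(-1) U^T.
Compute U^T U =
  [10],
and U^T v = (8).
Solve U^T U · c = U^T v for the coefficients: c = (4/5). The projection is proj_W(v) = U c.
Check: (v - proj_W(v)) · u_1 = 0  (should be 0).
Result: proj_W(v) = (-4/5, 0, -12/5).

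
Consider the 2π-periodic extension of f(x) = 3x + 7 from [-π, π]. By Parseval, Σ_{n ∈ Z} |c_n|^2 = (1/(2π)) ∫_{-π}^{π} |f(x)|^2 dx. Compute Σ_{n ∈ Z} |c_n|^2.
Σ |c_n|^2 = 3π^2 + 49

Expand and integrate term by term over [-π, π]:
  ∫ (3x)^2 dx = 9·(2π^3/3); ∫ 2·3·(7)·x dx = 0 (odd integrand); ∫ 7^2 dx = 49·2π.
So (1/(2π)) ∫_{-π}^{π} (3x + 7)^2 dx = 9π^2/3 + 49 = 3π^2 + 49.
Parseval ⇒ Σ |c_n|^2 = 3π^2 + 49.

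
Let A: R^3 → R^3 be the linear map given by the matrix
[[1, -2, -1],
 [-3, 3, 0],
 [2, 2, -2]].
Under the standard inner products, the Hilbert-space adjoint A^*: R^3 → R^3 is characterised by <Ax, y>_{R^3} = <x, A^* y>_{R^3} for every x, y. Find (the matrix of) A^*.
A^* = A^T =
[[1, -3, 2],
 [-2, 3, 2],
 [-1, 0, -2]]

For real matrices with standard dot products, the defining identity <Ax, y> = <x, A^* y> gives (Ax)^T y = x^T (A^*) y, i.e. x^T A^T y = x^T (A^*) y. Since this holds for all x, y, we must have A^* = A^T. Therefore
A^* =
[[1, -3, 2],
 [-2, 3, 2],
 [-1, 0, -2]].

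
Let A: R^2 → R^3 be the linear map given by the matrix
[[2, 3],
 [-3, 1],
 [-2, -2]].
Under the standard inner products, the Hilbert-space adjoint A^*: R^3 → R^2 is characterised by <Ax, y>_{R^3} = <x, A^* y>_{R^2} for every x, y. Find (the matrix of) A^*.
A^* = A^T =
[[2, -3, -2],
 [3, 1, -2]]

For real matrices with standard dot products, the defining identity <Ax, y> = <x, A^* y> gives (Ax)^T y = x^T (A^*) y, i.e. x^T A^T y = x^T (A^*) y. Since this holds for all x, y, we must have A^* = A^T. Therefore
A^* =
[[2, -3, -2],
 [3, 1, -2]].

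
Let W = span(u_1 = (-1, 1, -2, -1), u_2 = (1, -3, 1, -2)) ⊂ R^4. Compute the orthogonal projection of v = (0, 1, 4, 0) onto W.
proj_W(v) = (80/89, -38/89, 181/89, 143/89)

Set up U = [u_1 | ... | u_2] ∈ R^(4×2). The projector onto W = col(U) is P = U (U^T U)^(-1) U^T.
Compute U^T U =
  [7, -4]
  [-4, 15],
and U^T v = (-7, 1).
Solve U^T U · c = U^T v for the coefficients: c = (-101/89, -21/89). The projection is proj_W(v) = U c.
Check: (v - proj_W(v)) · u_1 = 0  (should be 0).
Check: (v - proj_W(v)) · u_2 = 0  (should be 0).
Result: proj_W(v) = (80/89, -38/89, 181/89, 143/89).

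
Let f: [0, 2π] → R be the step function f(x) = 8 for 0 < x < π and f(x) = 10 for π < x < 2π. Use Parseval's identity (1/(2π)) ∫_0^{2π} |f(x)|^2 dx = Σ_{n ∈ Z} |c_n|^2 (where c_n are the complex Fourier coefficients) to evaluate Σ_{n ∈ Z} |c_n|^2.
Σ |c_n|^2 = 82

Parseval equates the L^2 energy of f (normalised by 1/(2π)) with the ℓ^2 sum of its Fourier coefficients: (1/(2π)) ∫_0^{2π} |f|^2 = Σ |c_n|^2.
Compute the left side: (1/(2π)) [∫_0^π 8^2 dx + ∫_π^{2π} 10^2 dx] = (1/(2π)) · (64π + 100π) = (64 + 100)/2 = 82.
So Σ_{n ∈ Z} |c_n|^2 = 82.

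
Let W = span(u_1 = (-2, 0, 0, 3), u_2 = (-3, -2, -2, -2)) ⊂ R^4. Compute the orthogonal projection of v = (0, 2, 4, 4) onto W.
proj_W(v) = (92/91, 40/21, 40/21, 1276/273)

Set up U = [u_1 | ... | u_2] ∈ R^(4×2). The projector onto W = col(U) is P = U (U^T U)^(-1) U^T.
Compute U^T U =
  [13, 0]
  [0, 21],
and U^T v = (12, -20).
Solve U^T U · c = U^T v for the coefficients: c = (12/13, -20/21). The projection is proj_W(v) = U c.
Check: (v - proj_W(v)) · u_1 = 0  (should be 0).
Check: (v - proj_W(v)) · u_2 = 0  (should be 0).
Result: proj_W(v) = (92/91, 40/21, 40/21, 1276/273).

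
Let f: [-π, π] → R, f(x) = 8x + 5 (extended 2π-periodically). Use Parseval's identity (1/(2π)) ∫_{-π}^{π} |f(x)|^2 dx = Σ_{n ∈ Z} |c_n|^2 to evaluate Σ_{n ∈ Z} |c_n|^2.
Σ |c_n|^2 = 64π^2/3 + 25

Expand and integrate term by term over [-π, π]:
  ∫ (8x)^2 dx = 64·(2π^3/3); ∫ 2·8·(5)·x dx = 0 (odd integrand); ∫ 5^2 dx = 25·2π.
So (1/(2π)) ∫_{-π}^{π} (8x + 5)^2 dx = 64π^2/3 + 25 = 64π^2/3 + 25.
Parseval ⇒ Σ |c_n|^2 = 64π^2/3 + 25.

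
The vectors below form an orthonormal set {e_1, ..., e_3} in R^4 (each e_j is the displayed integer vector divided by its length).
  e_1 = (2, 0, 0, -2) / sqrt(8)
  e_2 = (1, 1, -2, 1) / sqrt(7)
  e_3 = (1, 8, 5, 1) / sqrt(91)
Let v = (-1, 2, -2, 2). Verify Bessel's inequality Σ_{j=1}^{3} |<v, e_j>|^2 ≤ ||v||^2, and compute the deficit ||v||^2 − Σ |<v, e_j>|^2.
Σ |<v, e_j>|^2 = 313/26; ||v||^2 = 13; deficit = 25/26

Write each e_j = u_j / sqrt(<u_j, u_j>) where u_j is the displayed integer vector. Then <v, e_j> = <v, u_j> / sqrt(<u_j, u_j>), so |<v, e_j>|^2 = <v, u_j>^2 / <u_j, u_j>.
Coefficients: <v, e_1> = -6/sqrt(8), <v, e_2> = 7/sqrt(7), <v, e_3> = 7/sqrt(91).
Square and sum: Σ |<v, e_j>|^2 = 313/26.
Compute ||v||^2 = v·v = 13.
Deficit = 13 − 313/26 = 25/26 ≥ 0, confirming Bessel's inequality. (The deficit equals ||v − Σ <v,e_j> e_j||^2, the squared distance from v to span{e_j}.)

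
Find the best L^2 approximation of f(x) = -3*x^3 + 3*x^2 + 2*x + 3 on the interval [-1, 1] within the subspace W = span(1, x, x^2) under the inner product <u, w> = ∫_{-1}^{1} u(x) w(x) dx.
g(x) = 3*x^2 + x/5 + 3

The best approximation g ∈ W is the orthogonal projection of f onto W. Writing g = a_0 + a_1 x + a_2 x^2, the coefficients solve the normal equations G · a = b where
  G_{ij} = <φ_i, φ_j> and b_i = <f, φ_i>, with φ_0 = 1, φ_1 = x, φ_2 = x^2.
G =
  [2, 0, 2/3]
  [0, 2/3, 0]
  [2/3, 0, 2/5],
b = (8, 2/15, 16/5).
Solving gives a_0 = 3, a_1 = 1/5, a_2 = 3, so
  g(x) = 3*x^2 + x/5 + 3.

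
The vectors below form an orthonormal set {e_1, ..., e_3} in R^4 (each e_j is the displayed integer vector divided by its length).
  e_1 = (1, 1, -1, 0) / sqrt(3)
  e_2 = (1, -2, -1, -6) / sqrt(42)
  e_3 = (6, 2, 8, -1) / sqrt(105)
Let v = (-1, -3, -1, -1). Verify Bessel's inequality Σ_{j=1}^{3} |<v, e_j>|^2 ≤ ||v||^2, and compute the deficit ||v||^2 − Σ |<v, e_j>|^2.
Σ |<v, e_j>|^2 = 148/15; ||v||^2 = 12; deficit = 32/15

Write each e_j = u_j / sqrt(<u_j, u_j>) where u_j is the displayed integer vector. Then <v, e_j> = <v, u_j> / sqrt(<u_j, u_j>), so |<v, e_j>|^2 = <v, u_j>^2 / <u_j, u_j>.
Coefficients: <v, e_1> = -3/sqrt(3), <v, e_2> = 12/sqrt(42), <v, e_3> = -19/sqrt(105).
Square and sum: Σ |<v, e_j>|^2 = 148/15.
Compute ||v||^2 = v·v = 12.
Deficit = 12 − 148/15 = 32/15 ≥ 0, confirming Bessel's inequality. (The deficit equals ||v − Σ <v,e_j> e_j||^2, the squared distance from v to span{e_j}.)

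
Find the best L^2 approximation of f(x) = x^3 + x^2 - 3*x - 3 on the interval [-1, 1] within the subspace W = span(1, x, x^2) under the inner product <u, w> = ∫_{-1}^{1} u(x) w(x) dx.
g(x) = x^2 - 12*x/5 - 3

The best approximation g ∈ W is the orthogonal projection of f onto W. Writing g = a_0 + a_1 x + a_2 x^2, the coefficients solve the normal equations G · a = b where
  G_{ij} = <φ_i, φ_j> and b_i = <f, φ_i>, with φ_0 = 1, φ_1 = x, φ_2 = x^2.
G =
  [2, 0, 2/3]
  [0, 2/3, 0]
  [2/3, 0, 2/5],
b = (-16/3, -8/5, -8/5).
Solving gives a_0 = -3, a_1 = -12/5, a_2 = 1, so
  g(x) = x^2 - 12*x/5 - 3.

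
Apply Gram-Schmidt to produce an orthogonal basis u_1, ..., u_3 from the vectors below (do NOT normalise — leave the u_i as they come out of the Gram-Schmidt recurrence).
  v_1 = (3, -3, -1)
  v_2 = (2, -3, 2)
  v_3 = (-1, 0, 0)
Orthogonal basis:
  u_1 = (3, -3, -1)
  u_2 = (-1/19, -18/19, 51/19)
  u_3 = (-81/154, -36/77, -27/154)

Apply the Gram-Schmidt recurrence
  u_1 = v_1
  u_i = v_i − Σ_{j<i} ((v_i · u_j) / (u_j · u_j)) · u_j.

Step by step this gives:
  u_1 = (3, -3, -1)
  u_2 = (-1/19, -18/19, 51/19)
  u_3 = (-81/154, -36/77, -27/154)

Orthogonality check:
  u_2 · u_1 = 0 (should be 0)
  u_3 · u_1 = 0 (should be 0)
  u_3 · u_2 = 0 (should be 0)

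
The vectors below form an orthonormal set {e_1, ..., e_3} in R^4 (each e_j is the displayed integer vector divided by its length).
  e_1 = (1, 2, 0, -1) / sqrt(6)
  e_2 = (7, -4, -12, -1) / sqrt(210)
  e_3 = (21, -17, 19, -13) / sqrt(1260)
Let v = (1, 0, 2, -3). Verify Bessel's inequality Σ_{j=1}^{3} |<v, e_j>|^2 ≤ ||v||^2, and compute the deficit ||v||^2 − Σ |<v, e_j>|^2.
Σ |<v, e_j>|^2 = 101/9; ||v||^2 = 14; deficit = 25/9

Write each e_j = u_j / sqrt(<u_j, u_j>) where u_j is the displayed integer vector. Then <v, e_j> = <v, u_j> / sqrt(<u_j, u_j>), so |<v, e_j>|^2 = <v, u_j>^2 / <u_j, u_j>.
Coefficients: <v, e_1> = 4/sqrt(6), <v, e_2> = -14/sqrt(210), <v, e_3> = 98/sqrt(1260).
Square and sum: Σ |<v, e_j>|^2 = 101/9.
Compute ||v||^2 = v·v = 14.
Deficit = 14 − 101/9 = 25/9 ≥ 0, confirming Bessel's inequality. (The deficit equals ||v − Σ <v,e_j> e_j||^2, the squared distance from v to span{e_j}.)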